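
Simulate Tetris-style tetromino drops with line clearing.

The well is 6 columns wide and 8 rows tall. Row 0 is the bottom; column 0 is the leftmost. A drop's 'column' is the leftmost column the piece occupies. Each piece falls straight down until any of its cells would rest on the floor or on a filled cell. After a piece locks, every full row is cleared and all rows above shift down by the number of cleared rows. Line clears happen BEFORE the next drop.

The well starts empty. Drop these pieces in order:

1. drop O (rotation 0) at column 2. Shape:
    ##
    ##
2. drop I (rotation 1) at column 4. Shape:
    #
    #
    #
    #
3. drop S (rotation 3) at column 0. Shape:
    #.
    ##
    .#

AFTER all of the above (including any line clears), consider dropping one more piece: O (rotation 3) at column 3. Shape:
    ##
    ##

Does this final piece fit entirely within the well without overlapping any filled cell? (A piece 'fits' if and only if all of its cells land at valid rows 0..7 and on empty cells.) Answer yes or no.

Drop 1: O rot0 at col 2 lands with bottom-row=0; cleared 0 line(s) (total 0); column heights now [0 0 2 2 0 0], max=2
Drop 2: I rot1 at col 4 lands with bottom-row=0; cleared 0 line(s) (total 0); column heights now [0 0 2 2 4 0], max=4
Drop 3: S rot3 at col 0 lands with bottom-row=0; cleared 0 line(s) (total 0); column heights now [3 2 2 2 4 0], max=4
Test piece O rot3 at col 3 (width 2): heights before test = [3 2 2 2 4 0]; fits = True

Answer: yes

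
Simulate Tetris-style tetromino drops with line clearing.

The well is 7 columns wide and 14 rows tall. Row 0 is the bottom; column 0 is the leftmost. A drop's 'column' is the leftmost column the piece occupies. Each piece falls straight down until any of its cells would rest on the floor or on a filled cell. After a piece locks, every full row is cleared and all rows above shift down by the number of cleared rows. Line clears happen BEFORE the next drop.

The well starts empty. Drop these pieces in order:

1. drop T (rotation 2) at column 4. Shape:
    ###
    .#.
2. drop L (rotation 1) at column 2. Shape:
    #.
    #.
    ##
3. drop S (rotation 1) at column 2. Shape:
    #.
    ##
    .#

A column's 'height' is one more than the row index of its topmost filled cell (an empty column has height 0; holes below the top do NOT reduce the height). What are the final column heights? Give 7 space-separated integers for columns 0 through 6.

Drop 1: T rot2 at col 4 lands with bottom-row=0; cleared 0 line(s) (total 0); column heights now [0 0 0 0 2 2 2], max=2
Drop 2: L rot1 at col 2 lands with bottom-row=0; cleared 0 line(s) (total 0); column heights now [0 0 3 1 2 2 2], max=3
Drop 3: S rot1 at col 2 lands with bottom-row=2; cleared 0 line(s) (total 0); column heights now [0 0 5 4 2 2 2], max=5

Answer: 0 0 5 4 2 2 2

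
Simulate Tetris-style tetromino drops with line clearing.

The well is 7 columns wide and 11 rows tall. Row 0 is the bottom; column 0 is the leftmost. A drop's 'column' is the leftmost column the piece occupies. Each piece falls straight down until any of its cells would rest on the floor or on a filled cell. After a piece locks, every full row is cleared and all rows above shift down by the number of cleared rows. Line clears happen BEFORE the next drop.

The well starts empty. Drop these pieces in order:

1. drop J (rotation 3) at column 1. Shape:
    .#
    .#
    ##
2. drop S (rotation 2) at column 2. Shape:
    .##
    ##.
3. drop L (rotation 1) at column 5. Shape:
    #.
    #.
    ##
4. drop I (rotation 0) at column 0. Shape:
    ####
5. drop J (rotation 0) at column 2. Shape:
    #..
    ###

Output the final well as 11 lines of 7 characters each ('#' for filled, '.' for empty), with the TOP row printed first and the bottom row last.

Drop 1: J rot3 at col 1 lands with bottom-row=0; cleared 0 line(s) (total 0); column heights now [0 1 3 0 0 0 0], max=3
Drop 2: S rot2 at col 2 lands with bottom-row=3; cleared 0 line(s) (total 0); column heights now [0 1 4 5 5 0 0], max=5
Drop 3: L rot1 at col 5 lands with bottom-row=0; cleared 0 line(s) (total 0); column heights now [0 1 4 5 5 3 1], max=5
Drop 4: I rot0 at col 0 lands with bottom-row=5; cleared 0 line(s) (total 0); column heights now [6 6 6 6 5 3 1], max=6
Drop 5: J rot0 at col 2 lands with bottom-row=6; cleared 0 line(s) (total 0); column heights now [6 6 8 7 7 3 1], max=8

Answer: .......
.......
.......
..#....
..###..
####...
...##..
..##...
..#..#.
..#..#.
.##..##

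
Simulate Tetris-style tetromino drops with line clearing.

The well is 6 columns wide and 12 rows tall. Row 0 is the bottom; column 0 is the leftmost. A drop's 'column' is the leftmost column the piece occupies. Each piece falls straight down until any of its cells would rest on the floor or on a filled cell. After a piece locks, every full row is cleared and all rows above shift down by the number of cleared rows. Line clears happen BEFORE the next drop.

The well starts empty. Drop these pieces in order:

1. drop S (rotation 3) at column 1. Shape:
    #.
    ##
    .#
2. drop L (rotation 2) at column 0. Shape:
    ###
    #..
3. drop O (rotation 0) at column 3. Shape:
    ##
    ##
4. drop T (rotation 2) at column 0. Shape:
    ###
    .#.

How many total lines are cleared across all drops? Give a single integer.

Drop 1: S rot3 at col 1 lands with bottom-row=0; cleared 0 line(s) (total 0); column heights now [0 3 2 0 0 0], max=3
Drop 2: L rot2 at col 0 lands with bottom-row=2; cleared 0 line(s) (total 0); column heights now [4 4 4 0 0 0], max=4
Drop 3: O rot0 at col 3 lands with bottom-row=0; cleared 0 line(s) (total 0); column heights now [4 4 4 2 2 0], max=4
Drop 4: T rot2 at col 0 lands with bottom-row=4; cleared 0 line(s) (total 0); column heights now [6 6 6 2 2 0], max=6

Answer: 0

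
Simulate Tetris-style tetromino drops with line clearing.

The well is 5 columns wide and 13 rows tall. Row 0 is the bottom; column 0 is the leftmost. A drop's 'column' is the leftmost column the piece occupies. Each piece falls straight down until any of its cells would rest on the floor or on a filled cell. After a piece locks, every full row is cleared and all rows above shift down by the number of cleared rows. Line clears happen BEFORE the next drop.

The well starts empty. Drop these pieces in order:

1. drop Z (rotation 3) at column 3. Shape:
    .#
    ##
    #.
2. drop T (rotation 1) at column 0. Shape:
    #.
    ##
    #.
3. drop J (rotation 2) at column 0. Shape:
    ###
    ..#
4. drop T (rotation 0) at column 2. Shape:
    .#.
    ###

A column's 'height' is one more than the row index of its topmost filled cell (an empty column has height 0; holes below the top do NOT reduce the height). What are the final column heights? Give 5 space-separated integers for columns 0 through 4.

Answer: 4 4 5 6 5

Derivation:
Drop 1: Z rot3 at col 3 lands with bottom-row=0; cleared 0 line(s) (total 0); column heights now [0 0 0 2 3], max=3
Drop 2: T rot1 at col 0 lands with bottom-row=0; cleared 0 line(s) (total 0); column heights now [3 2 0 2 3], max=3
Drop 3: J rot2 at col 0 lands with bottom-row=2; cleared 0 line(s) (total 0); column heights now [4 4 4 2 3], max=4
Drop 4: T rot0 at col 2 lands with bottom-row=4; cleared 0 line(s) (total 0); column heights now [4 4 5 6 5], max=6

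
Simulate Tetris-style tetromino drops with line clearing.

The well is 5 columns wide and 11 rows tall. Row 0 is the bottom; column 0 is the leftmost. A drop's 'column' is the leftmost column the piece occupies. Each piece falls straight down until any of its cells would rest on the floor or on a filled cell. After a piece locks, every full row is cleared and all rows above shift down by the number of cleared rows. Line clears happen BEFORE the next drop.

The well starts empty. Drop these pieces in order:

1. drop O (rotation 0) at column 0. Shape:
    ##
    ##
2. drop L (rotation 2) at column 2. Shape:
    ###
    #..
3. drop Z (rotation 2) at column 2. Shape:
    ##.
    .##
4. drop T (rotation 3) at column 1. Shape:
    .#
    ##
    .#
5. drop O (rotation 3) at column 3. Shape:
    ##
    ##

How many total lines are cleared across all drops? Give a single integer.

Drop 1: O rot0 at col 0 lands with bottom-row=0; cleared 0 line(s) (total 0); column heights now [2 2 0 0 0], max=2
Drop 2: L rot2 at col 2 lands with bottom-row=0; cleared 1 line(s) (total 1); column heights now [1 1 1 0 0], max=1
Drop 3: Z rot2 at col 2 lands with bottom-row=0; cleared 1 line(s) (total 2); column heights now [0 0 1 1 0], max=1
Drop 4: T rot3 at col 1 lands with bottom-row=1; cleared 0 line(s) (total 2); column heights now [0 3 4 1 0], max=4
Drop 5: O rot3 at col 3 lands with bottom-row=1; cleared 0 line(s) (total 2); column heights now [0 3 4 3 3], max=4

Answer: 2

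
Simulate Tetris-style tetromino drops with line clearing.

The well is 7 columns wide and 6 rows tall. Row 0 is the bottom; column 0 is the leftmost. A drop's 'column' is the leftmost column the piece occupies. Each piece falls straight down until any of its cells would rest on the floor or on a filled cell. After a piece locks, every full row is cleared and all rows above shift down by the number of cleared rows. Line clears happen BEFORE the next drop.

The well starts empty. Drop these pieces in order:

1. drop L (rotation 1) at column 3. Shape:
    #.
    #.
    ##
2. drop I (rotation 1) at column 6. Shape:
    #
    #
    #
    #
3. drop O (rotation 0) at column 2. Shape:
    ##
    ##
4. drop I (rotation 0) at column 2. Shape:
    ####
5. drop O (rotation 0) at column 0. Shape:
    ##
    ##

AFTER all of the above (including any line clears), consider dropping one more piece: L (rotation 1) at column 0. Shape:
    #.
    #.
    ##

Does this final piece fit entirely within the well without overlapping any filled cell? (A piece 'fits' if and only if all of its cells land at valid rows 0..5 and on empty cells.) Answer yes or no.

Drop 1: L rot1 at col 3 lands with bottom-row=0; cleared 0 line(s) (total 0); column heights now [0 0 0 3 1 0 0], max=3
Drop 2: I rot1 at col 6 lands with bottom-row=0; cleared 0 line(s) (total 0); column heights now [0 0 0 3 1 0 4], max=4
Drop 3: O rot0 at col 2 lands with bottom-row=3; cleared 0 line(s) (total 0); column heights now [0 0 5 5 1 0 4], max=5
Drop 4: I rot0 at col 2 lands with bottom-row=5; cleared 0 line(s) (total 0); column heights now [0 0 6 6 6 6 4], max=6
Drop 5: O rot0 at col 0 lands with bottom-row=0; cleared 0 line(s) (total 0); column heights now [2 2 6 6 6 6 4], max=6
Test piece L rot1 at col 0 (width 2): heights before test = [2 2 6 6 6 6 4]; fits = True

Answer: yes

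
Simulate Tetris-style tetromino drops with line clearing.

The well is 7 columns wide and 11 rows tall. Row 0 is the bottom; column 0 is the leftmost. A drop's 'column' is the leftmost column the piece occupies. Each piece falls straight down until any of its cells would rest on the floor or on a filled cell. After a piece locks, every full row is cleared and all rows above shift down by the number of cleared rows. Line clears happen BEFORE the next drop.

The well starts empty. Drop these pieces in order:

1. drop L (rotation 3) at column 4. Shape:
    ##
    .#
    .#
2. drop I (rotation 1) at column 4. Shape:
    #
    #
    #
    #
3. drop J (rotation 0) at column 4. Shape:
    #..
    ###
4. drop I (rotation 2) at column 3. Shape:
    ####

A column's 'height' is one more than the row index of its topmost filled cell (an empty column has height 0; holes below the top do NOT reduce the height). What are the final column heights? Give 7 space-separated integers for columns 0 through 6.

Drop 1: L rot3 at col 4 lands with bottom-row=0; cleared 0 line(s) (total 0); column heights now [0 0 0 0 3 3 0], max=3
Drop 2: I rot1 at col 4 lands with bottom-row=3; cleared 0 line(s) (total 0); column heights now [0 0 0 0 7 3 0], max=7
Drop 3: J rot0 at col 4 lands with bottom-row=7; cleared 0 line(s) (total 0); column heights now [0 0 0 0 9 8 8], max=9
Drop 4: I rot2 at col 3 lands with bottom-row=9; cleared 0 line(s) (total 0); column heights now [0 0 0 10 10 10 10], max=10

Answer: 0 0 0 10 10 10 10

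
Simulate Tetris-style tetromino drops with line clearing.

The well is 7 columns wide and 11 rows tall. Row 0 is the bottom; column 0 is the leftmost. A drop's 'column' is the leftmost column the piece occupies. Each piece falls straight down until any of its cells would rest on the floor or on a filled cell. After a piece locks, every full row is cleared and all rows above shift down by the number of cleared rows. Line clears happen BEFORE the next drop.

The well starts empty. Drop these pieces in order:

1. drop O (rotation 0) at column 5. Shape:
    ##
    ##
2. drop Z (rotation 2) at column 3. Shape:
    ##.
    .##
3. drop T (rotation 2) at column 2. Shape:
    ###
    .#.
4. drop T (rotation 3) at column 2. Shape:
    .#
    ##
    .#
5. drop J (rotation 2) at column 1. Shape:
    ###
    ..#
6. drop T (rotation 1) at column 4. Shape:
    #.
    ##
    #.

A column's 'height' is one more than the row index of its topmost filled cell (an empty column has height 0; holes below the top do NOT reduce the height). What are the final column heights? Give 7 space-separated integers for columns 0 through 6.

Answer: 0 11 11 11 9 8 2

Derivation:
Drop 1: O rot0 at col 5 lands with bottom-row=0; cleared 0 line(s) (total 0); column heights now [0 0 0 0 0 2 2], max=2
Drop 2: Z rot2 at col 3 lands with bottom-row=2; cleared 0 line(s) (total 0); column heights now [0 0 0 4 4 3 2], max=4
Drop 3: T rot2 at col 2 lands with bottom-row=4; cleared 0 line(s) (total 0); column heights now [0 0 6 6 6 3 2], max=6
Drop 4: T rot3 at col 2 lands with bottom-row=6; cleared 0 line(s) (total 0); column heights now [0 0 8 9 6 3 2], max=9
Drop 5: J rot2 at col 1 lands with bottom-row=9; cleared 0 line(s) (total 0); column heights now [0 11 11 11 6 3 2], max=11
Drop 6: T rot1 at col 4 lands with bottom-row=6; cleared 0 line(s) (total 0); column heights now [0 11 11 11 9 8 2], max=11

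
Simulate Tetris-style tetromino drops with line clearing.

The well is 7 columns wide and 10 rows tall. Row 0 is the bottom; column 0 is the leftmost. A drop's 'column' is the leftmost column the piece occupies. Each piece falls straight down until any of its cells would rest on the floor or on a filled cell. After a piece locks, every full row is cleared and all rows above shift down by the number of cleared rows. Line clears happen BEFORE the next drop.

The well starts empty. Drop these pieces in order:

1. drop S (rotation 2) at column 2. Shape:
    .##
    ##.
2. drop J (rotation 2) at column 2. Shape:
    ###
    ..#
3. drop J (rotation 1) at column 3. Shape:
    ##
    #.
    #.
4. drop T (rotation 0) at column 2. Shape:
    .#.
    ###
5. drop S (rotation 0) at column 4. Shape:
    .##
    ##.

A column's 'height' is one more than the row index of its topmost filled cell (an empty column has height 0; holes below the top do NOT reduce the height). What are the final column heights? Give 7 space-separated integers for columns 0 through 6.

Drop 1: S rot2 at col 2 lands with bottom-row=0; cleared 0 line(s) (total 0); column heights now [0 0 1 2 2 0 0], max=2
Drop 2: J rot2 at col 2 lands with bottom-row=2; cleared 0 line(s) (total 0); column heights now [0 0 4 4 4 0 0], max=4
Drop 3: J rot1 at col 3 lands with bottom-row=4; cleared 0 line(s) (total 0); column heights now [0 0 4 7 7 0 0], max=7
Drop 4: T rot0 at col 2 lands with bottom-row=7; cleared 0 line(s) (total 0); column heights now [0 0 8 9 8 0 0], max=9
Drop 5: S rot0 at col 4 lands with bottom-row=8; cleared 0 line(s) (total 0); column heights now [0 0 8 9 9 10 10], max=10

Answer: 0 0 8 9 9 10 10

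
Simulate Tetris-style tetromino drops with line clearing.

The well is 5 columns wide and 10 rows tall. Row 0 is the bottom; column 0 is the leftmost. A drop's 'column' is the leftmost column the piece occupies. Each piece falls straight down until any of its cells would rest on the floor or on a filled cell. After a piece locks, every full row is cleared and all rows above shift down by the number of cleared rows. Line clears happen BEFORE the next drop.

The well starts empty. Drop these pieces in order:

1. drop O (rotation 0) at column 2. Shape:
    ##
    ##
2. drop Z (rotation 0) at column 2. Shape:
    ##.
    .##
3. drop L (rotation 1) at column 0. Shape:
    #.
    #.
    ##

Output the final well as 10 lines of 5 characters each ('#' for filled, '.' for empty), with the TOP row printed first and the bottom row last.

Drop 1: O rot0 at col 2 lands with bottom-row=0; cleared 0 line(s) (total 0); column heights now [0 0 2 2 0], max=2
Drop 2: Z rot0 at col 2 lands with bottom-row=2; cleared 0 line(s) (total 0); column heights now [0 0 4 4 3], max=4
Drop 3: L rot1 at col 0 lands with bottom-row=0; cleared 0 line(s) (total 0); column heights now [3 1 4 4 3], max=4

Answer: .....
.....
.....
.....
.....
.....
..##.
#..##
#.##.
####.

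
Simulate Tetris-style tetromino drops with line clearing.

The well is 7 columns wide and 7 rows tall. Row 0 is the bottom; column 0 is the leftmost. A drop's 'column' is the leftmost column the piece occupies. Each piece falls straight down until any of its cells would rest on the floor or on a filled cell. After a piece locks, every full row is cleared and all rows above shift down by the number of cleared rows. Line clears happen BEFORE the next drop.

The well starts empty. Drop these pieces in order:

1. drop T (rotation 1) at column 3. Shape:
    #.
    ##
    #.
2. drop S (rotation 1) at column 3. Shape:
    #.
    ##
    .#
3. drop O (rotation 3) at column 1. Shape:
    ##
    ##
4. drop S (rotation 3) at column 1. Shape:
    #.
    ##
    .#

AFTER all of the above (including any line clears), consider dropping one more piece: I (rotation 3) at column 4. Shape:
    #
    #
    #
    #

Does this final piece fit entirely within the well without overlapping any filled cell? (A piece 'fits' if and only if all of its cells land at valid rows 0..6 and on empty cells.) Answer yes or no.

Answer: no

Derivation:
Drop 1: T rot1 at col 3 lands with bottom-row=0; cleared 0 line(s) (total 0); column heights now [0 0 0 3 2 0 0], max=3
Drop 2: S rot1 at col 3 lands with bottom-row=2; cleared 0 line(s) (total 0); column heights now [0 0 0 5 4 0 0], max=5
Drop 3: O rot3 at col 1 lands with bottom-row=0; cleared 0 line(s) (total 0); column heights now [0 2 2 5 4 0 0], max=5
Drop 4: S rot3 at col 1 lands with bottom-row=2; cleared 0 line(s) (total 0); column heights now [0 5 4 5 4 0 0], max=5
Test piece I rot3 at col 4 (width 1): heights before test = [0 5 4 5 4 0 0]; fits = False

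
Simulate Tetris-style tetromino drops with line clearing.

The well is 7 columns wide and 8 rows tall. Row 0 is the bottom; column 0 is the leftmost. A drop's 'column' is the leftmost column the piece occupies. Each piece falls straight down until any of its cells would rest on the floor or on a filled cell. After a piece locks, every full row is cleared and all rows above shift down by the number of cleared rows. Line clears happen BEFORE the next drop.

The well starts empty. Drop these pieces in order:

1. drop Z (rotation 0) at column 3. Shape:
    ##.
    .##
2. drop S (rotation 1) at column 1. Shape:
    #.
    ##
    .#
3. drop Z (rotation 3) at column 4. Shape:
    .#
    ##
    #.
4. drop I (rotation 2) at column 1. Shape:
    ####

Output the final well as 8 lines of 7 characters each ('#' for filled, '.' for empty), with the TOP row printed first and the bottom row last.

Drop 1: Z rot0 at col 3 lands with bottom-row=0; cleared 0 line(s) (total 0); column heights now [0 0 0 2 2 1 0], max=2
Drop 2: S rot1 at col 1 lands with bottom-row=0; cleared 0 line(s) (total 0); column heights now [0 3 2 2 2 1 0], max=3
Drop 3: Z rot3 at col 4 lands with bottom-row=2; cleared 0 line(s) (total 0); column heights now [0 3 2 2 4 5 0], max=5
Drop 4: I rot2 at col 1 lands with bottom-row=4; cleared 0 line(s) (total 0); column heights now [0 5 5 5 5 5 0], max=5

Answer: .......
.......
.......
.#####.
....##.
.#..#..
.####..
..#.##.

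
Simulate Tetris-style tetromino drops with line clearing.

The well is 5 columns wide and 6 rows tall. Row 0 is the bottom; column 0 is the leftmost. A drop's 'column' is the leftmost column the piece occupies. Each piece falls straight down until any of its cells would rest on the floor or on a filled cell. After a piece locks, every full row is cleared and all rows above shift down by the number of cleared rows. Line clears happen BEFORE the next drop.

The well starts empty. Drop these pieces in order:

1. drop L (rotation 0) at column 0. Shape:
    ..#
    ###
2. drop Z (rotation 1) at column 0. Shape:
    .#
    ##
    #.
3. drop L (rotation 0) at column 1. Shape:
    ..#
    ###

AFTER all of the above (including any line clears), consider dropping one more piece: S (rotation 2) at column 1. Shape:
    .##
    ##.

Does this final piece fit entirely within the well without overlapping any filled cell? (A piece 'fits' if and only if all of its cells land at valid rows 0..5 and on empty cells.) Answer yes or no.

Drop 1: L rot0 at col 0 lands with bottom-row=0; cleared 0 line(s) (total 0); column heights now [1 1 2 0 0], max=2
Drop 2: Z rot1 at col 0 lands with bottom-row=1; cleared 0 line(s) (total 0); column heights now [3 4 2 0 0], max=4
Drop 3: L rot0 at col 1 lands with bottom-row=4; cleared 0 line(s) (total 0); column heights now [3 5 5 6 0], max=6
Test piece S rot2 at col 1 (width 3): heights before test = [3 5 5 6 0]; fits = False

Answer: no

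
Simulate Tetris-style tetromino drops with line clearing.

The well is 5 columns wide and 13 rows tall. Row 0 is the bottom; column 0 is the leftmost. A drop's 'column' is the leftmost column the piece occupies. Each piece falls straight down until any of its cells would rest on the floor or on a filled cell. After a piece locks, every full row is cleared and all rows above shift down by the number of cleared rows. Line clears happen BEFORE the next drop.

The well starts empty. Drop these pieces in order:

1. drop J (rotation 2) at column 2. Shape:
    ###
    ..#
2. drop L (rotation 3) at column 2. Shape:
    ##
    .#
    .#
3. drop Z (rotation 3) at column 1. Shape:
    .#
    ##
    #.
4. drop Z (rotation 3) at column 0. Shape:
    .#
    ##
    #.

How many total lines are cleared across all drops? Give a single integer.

Drop 1: J rot2 at col 2 lands with bottom-row=0; cleared 0 line(s) (total 0); column heights now [0 0 2 2 2], max=2
Drop 2: L rot3 at col 2 lands with bottom-row=2; cleared 0 line(s) (total 0); column heights now [0 0 5 5 2], max=5
Drop 3: Z rot3 at col 1 lands with bottom-row=4; cleared 0 line(s) (total 0); column heights now [0 6 7 5 2], max=7
Drop 4: Z rot3 at col 0 lands with bottom-row=5; cleared 0 line(s) (total 0); column heights now [7 8 7 5 2], max=8

Answer: 0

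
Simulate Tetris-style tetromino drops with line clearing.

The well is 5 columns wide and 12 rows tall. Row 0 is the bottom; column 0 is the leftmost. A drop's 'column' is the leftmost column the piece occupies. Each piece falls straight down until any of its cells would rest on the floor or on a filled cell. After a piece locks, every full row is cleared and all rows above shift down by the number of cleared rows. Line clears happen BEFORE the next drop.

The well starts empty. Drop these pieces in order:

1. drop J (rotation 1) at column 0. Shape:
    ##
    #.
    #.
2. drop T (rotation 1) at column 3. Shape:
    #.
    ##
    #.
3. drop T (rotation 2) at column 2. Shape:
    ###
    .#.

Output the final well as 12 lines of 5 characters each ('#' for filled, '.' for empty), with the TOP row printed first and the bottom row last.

Answer: .....
.....
.....
.....
.....
.....
.....
..###
...#.
##.#.
#..##
#..#.

Derivation:
Drop 1: J rot1 at col 0 lands with bottom-row=0; cleared 0 line(s) (total 0); column heights now [3 3 0 0 0], max=3
Drop 2: T rot1 at col 3 lands with bottom-row=0; cleared 0 line(s) (total 0); column heights now [3 3 0 3 2], max=3
Drop 3: T rot2 at col 2 lands with bottom-row=3; cleared 0 line(s) (total 0); column heights now [3 3 5 5 5], max=5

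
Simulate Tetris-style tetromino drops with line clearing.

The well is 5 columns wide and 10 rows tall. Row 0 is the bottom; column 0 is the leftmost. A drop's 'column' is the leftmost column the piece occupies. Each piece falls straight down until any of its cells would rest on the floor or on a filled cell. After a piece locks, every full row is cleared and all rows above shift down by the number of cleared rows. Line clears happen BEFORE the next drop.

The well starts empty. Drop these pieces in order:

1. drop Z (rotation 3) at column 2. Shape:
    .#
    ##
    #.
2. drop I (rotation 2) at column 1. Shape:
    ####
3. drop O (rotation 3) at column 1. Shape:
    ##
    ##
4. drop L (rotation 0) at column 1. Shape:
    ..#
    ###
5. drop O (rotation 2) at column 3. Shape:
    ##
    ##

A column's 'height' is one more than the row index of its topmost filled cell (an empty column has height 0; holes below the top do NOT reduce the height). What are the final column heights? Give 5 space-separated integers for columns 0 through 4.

Drop 1: Z rot3 at col 2 lands with bottom-row=0; cleared 0 line(s) (total 0); column heights now [0 0 2 3 0], max=3
Drop 2: I rot2 at col 1 lands with bottom-row=3; cleared 0 line(s) (total 0); column heights now [0 4 4 4 4], max=4
Drop 3: O rot3 at col 1 lands with bottom-row=4; cleared 0 line(s) (total 0); column heights now [0 6 6 4 4], max=6
Drop 4: L rot0 at col 1 lands with bottom-row=6; cleared 0 line(s) (total 0); column heights now [0 7 7 8 4], max=8
Drop 5: O rot2 at col 3 lands with bottom-row=8; cleared 0 line(s) (total 0); column heights now [0 7 7 10 10], max=10

Answer: 0 7 7 10 10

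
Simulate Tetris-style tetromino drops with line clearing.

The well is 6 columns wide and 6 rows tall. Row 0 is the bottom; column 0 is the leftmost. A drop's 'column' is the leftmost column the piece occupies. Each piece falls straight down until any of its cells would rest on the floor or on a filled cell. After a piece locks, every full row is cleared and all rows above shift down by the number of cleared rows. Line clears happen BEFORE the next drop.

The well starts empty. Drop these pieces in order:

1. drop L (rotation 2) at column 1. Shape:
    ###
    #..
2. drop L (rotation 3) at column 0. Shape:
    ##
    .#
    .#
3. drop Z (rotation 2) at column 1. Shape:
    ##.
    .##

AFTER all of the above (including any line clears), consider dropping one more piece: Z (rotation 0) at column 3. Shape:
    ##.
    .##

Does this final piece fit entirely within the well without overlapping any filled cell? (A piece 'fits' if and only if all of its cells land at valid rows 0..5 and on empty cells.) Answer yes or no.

Drop 1: L rot2 at col 1 lands with bottom-row=0; cleared 0 line(s) (total 0); column heights now [0 2 2 2 0 0], max=2
Drop 2: L rot3 at col 0 lands with bottom-row=2; cleared 0 line(s) (total 0); column heights now [5 5 2 2 0 0], max=5
Drop 3: Z rot2 at col 1 lands with bottom-row=4; cleared 0 line(s) (total 0); column heights now [5 6 6 5 0 0], max=6
Test piece Z rot0 at col 3 (width 3): heights before test = [5 6 6 5 0 0]; fits = True

Answer: yes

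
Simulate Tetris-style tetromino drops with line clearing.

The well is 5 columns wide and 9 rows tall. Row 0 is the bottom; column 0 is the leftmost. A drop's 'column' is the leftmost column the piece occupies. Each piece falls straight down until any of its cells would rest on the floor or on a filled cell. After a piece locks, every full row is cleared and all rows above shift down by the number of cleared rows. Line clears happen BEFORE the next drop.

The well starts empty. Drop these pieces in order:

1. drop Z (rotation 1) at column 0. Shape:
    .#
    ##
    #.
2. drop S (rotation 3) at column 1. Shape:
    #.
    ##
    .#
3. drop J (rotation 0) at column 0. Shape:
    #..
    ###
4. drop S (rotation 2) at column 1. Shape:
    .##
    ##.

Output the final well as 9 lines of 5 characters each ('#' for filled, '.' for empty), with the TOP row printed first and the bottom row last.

Answer: .....
..##.
###..
###..
.#...
.##..
.##..
##...
#....

Derivation:
Drop 1: Z rot1 at col 0 lands with bottom-row=0; cleared 0 line(s) (total 0); column heights now [2 3 0 0 0], max=3
Drop 2: S rot3 at col 1 lands with bottom-row=2; cleared 0 line(s) (total 0); column heights now [2 5 4 0 0], max=5
Drop 3: J rot0 at col 0 lands with bottom-row=5; cleared 0 line(s) (total 0); column heights now [7 6 6 0 0], max=7
Drop 4: S rot2 at col 1 lands with bottom-row=6; cleared 0 line(s) (total 0); column heights now [7 7 8 8 0], max=8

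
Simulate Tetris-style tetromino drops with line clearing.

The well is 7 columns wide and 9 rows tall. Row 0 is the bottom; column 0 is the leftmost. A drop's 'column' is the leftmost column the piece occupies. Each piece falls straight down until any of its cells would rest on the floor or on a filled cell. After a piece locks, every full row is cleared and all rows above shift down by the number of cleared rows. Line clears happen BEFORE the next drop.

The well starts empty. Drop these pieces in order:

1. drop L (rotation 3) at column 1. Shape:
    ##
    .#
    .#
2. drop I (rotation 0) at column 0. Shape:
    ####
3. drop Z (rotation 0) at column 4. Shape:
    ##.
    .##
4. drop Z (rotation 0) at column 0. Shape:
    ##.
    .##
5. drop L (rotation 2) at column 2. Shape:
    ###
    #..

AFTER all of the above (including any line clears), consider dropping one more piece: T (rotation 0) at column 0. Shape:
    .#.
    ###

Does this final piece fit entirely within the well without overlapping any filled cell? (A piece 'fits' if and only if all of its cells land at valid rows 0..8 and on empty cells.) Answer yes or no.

Drop 1: L rot3 at col 1 lands with bottom-row=0; cleared 0 line(s) (total 0); column heights now [0 3 3 0 0 0 0], max=3
Drop 2: I rot0 at col 0 lands with bottom-row=3; cleared 0 line(s) (total 0); column heights now [4 4 4 4 0 0 0], max=4
Drop 3: Z rot0 at col 4 lands with bottom-row=0; cleared 0 line(s) (total 0); column heights now [4 4 4 4 2 2 1], max=4
Drop 4: Z rot0 at col 0 lands with bottom-row=4; cleared 0 line(s) (total 0); column heights now [6 6 5 4 2 2 1], max=6
Drop 5: L rot2 at col 2 lands with bottom-row=5; cleared 0 line(s) (total 0); column heights now [6 6 7 7 7 2 1], max=7
Test piece T rot0 at col 0 (width 3): heights before test = [6 6 7 7 7 2 1]; fits = True

Answer: yes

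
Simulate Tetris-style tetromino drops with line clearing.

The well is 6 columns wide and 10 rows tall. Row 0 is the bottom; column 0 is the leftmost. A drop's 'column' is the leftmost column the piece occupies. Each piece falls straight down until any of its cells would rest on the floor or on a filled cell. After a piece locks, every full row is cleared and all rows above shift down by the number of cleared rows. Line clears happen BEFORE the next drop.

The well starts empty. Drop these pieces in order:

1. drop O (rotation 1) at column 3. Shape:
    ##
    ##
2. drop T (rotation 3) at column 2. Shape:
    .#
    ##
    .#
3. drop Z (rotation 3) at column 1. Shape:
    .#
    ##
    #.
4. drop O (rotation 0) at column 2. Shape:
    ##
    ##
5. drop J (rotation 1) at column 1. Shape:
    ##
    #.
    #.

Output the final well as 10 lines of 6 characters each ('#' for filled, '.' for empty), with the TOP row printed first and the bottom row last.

Answer: ......
.##...
.###..
.###..
..#...
.###..
.###..
...#..
...##.
...##.

Derivation:
Drop 1: O rot1 at col 3 lands with bottom-row=0; cleared 0 line(s) (total 0); column heights now [0 0 0 2 2 0], max=2
Drop 2: T rot3 at col 2 lands with bottom-row=2; cleared 0 line(s) (total 0); column heights now [0 0 4 5 2 0], max=5
Drop 3: Z rot3 at col 1 lands with bottom-row=3; cleared 0 line(s) (total 0); column heights now [0 5 6 5 2 0], max=6
Drop 4: O rot0 at col 2 lands with bottom-row=6; cleared 0 line(s) (total 0); column heights now [0 5 8 8 2 0], max=8
Drop 5: J rot1 at col 1 lands with bottom-row=6; cleared 0 line(s) (total 0); column heights now [0 9 9 8 2 0], max=9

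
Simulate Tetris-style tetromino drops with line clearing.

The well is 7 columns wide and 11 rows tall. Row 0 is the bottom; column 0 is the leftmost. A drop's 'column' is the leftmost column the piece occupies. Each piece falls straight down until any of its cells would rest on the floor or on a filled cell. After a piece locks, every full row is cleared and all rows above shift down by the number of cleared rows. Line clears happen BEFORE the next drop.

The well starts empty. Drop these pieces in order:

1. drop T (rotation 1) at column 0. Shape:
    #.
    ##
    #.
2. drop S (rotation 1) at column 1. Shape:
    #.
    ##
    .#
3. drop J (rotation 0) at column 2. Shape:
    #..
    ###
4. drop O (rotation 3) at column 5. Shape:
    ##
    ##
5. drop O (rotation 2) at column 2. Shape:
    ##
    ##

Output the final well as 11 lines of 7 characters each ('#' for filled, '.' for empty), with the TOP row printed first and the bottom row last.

Drop 1: T rot1 at col 0 lands with bottom-row=0; cleared 0 line(s) (total 0); column heights now [3 2 0 0 0 0 0], max=3
Drop 2: S rot1 at col 1 lands with bottom-row=1; cleared 0 line(s) (total 0); column heights now [3 4 3 0 0 0 0], max=4
Drop 3: J rot0 at col 2 lands with bottom-row=3; cleared 0 line(s) (total 0); column heights now [3 4 5 4 4 0 0], max=5
Drop 4: O rot3 at col 5 lands with bottom-row=0; cleared 0 line(s) (total 0); column heights now [3 4 5 4 4 2 2], max=5
Drop 5: O rot2 at col 2 lands with bottom-row=5; cleared 0 line(s) (total 0); column heights now [3 4 7 7 4 2 2], max=7

Answer: .......
.......
.......
.......
..##...
..##...
..#....
.####..
###....
###..##
#....##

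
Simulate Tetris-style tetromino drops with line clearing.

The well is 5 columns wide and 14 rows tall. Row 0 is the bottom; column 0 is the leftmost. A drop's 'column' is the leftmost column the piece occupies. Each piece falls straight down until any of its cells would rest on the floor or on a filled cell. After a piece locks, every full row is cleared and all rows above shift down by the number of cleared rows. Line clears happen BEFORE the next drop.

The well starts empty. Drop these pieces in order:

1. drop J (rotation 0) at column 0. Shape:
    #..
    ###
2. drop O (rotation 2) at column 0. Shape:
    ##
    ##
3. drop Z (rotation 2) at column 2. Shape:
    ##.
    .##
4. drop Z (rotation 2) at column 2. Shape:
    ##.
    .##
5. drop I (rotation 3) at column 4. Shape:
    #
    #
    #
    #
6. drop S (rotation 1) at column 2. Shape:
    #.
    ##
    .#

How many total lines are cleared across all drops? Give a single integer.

Drop 1: J rot0 at col 0 lands with bottom-row=0; cleared 0 line(s) (total 0); column heights now [2 1 1 0 0], max=2
Drop 2: O rot2 at col 0 lands with bottom-row=2; cleared 0 line(s) (total 0); column heights now [4 4 1 0 0], max=4
Drop 3: Z rot2 at col 2 lands with bottom-row=0; cleared 1 line(s) (total 1); column heights now [3 3 1 1 0], max=3
Drop 4: Z rot2 at col 2 lands with bottom-row=1; cleared 0 line(s) (total 1); column heights now [3 3 3 3 2], max=3
Drop 5: I rot3 at col 4 lands with bottom-row=2; cleared 1 line(s) (total 2); column heights now [2 2 1 2 5], max=5
Drop 6: S rot1 at col 2 lands with bottom-row=2; cleared 0 line(s) (total 2); column heights now [2 2 5 4 5], max=5

Answer: 2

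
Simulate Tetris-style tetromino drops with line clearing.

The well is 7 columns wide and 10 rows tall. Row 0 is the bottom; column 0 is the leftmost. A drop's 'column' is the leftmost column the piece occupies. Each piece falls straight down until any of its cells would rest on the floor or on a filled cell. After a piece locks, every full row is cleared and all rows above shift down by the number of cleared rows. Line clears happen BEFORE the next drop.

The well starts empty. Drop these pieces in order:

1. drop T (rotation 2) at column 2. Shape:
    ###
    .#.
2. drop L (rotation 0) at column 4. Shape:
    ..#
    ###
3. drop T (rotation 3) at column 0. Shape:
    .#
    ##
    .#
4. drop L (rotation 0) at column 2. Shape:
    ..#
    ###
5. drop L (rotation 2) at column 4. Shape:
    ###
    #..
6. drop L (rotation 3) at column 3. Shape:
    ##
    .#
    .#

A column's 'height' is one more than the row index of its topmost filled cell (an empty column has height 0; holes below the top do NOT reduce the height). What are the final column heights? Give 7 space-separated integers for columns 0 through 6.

Answer: 2 3 4 10 10 7 7

Derivation:
Drop 1: T rot2 at col 2 lands with bottom-row=0; cleared 0 line(s) (total 0); column heights now [0 0 2 2 2 0 0], max=2
Drop 2: L rot0 at col 4 lands with bottom-row=2; cleared 0 line(s) (total 0); column heights now [0 0 2 2 3 3 4], max=4
Drop 3: T rot3 at col 0 lands with bottom-row=0; cleared 0 line(s) (total 0); column heights now [2 3 2 2 3 3 4], max=4
Drop 4: L rot0 at col 2 lands with bottom-row=3; cleared 0 line(s) (total 0); column heights now [2 3 4 4 5 3 4], max=5
Drop 5: L rot2 at col 4 lands with bottom-row=5; cleared 0 line(s) (total 0); column heights now [2 3 4 4 7 7 7], max=7
Drop 6: L rot3 at col 3 lands with bottom-row=7; cleared 0 line(s) (total 0); column heights now [2 3 4 10 10 7 7], max=10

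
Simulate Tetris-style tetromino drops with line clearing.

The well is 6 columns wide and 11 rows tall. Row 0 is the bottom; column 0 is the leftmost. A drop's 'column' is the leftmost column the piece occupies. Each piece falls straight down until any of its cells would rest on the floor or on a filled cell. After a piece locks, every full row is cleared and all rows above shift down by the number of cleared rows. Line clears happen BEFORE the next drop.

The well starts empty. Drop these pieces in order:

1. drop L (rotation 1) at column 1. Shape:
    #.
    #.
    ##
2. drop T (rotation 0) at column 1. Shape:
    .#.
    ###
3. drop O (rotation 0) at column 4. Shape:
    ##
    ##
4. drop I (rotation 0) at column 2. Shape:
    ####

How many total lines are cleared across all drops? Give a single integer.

Drop 1: L rot1 at col 1 lands with bottom-row=0; cleared 0 line(s) (total 0); column heights now [0 3 1 0 0 0], max=3
Drop 2: T rot0 at col 1 lands with bottom-row=3; cleared 0 line(s) (total 0); column heights now [0 4 5 4 0 0], max=5
Drop 3: O rot0 at col 4 lands with bottom-row=0; cleared 0 line(s) (total 0); column heights now [0 4 5 4 2 2], max=5
Drop 4: I rot0 at col 2 lands with bottom-row=5; cleared 0 line(s) (total 0); column heights now [0 4 6 6 6 6], max=6

Answer: 0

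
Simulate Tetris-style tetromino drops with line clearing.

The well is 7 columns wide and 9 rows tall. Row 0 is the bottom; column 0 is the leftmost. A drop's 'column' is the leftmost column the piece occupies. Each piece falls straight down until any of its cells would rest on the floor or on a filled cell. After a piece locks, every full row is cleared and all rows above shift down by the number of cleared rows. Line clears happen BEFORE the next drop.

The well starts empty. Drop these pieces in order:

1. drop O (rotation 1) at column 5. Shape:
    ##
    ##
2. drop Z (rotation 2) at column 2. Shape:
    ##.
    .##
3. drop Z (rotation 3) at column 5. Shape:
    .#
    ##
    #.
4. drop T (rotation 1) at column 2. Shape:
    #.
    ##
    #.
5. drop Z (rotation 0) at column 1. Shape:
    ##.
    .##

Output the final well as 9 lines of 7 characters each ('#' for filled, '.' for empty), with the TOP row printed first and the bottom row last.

Answer: .......
.......
.##....
..##...
..#...#
..##.##
..#..#.
..##.##
...####

Derivation:
Drop 1: O rot1 at col 5 lands with bottom-row=0; cleared 0 line(s) (total 0); column heights now [0 0 0 0 0 2 2], max=2
Drop 2: Z rot2 at col 2 lands with bottom-row=0; cleared 0 line(s) (total 0); column heights now [0 0 2 2 1 2 2], max=2
Drop 3: Z rot3 at col 5 lands with bottom-row=2; cleared 0 line(s) (total 0); column heights now [0 0 2 2 1 4 5], max=5
Drop 4: T rot1 at col 2 lands with bottom-row=2; cleared 0 line(s) (total 0); column heights now [0 0 5 4 1 4 5], max=5
Drop 5: Z rot0 at col 1 lands with bottom-row=5; cleared 0 line(s) (total 0); column heights now [0 7 7 6 1 4 5], max=7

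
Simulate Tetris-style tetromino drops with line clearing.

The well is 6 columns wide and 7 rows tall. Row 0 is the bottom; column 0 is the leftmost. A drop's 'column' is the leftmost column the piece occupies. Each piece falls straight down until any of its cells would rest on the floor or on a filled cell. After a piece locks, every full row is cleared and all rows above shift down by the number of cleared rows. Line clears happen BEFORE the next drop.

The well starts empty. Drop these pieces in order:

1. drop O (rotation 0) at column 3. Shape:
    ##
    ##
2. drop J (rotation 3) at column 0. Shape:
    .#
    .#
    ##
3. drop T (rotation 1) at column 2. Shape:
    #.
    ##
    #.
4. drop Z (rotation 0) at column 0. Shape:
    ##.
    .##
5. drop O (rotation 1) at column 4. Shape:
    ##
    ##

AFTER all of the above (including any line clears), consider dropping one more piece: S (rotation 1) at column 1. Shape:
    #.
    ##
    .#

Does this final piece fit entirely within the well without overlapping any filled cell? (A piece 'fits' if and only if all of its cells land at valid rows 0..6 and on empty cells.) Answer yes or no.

Answer: no

Derivation:
Drop 1: O rot0 at col 3 lands with bottom-row=0; cleared 0 line(s) (total 0); column heights now [0 0 0 2 2 0], max=2
Drop 2: J rot3 at col 0 lands with bottom-row=0; cleared 0 line(s) (total 0); column heights now [1 3 0 2 2 0], max=3
Drop 3: T rot1 at col 2 lands with bottom-row=1; cleared 0 line(s) (total 0); column heights now [1 3 4 3 2 0], max=4
Drop 4: Z rot0 at col 0 lands with bottom-row=4; cleared 0 line(s) (total 0); column heights now [6 6 5 3 2 0], max=6
Drop 5: O rot1 at col 4 lands with bottom-row=2; cleared 0 line(s) (total 0); column heights now [6 6 5 3 4 4], max=6
Test piece S rot1 at col 1 (width 2): heights before test = [6 6 5 3 4 4]; fits = False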